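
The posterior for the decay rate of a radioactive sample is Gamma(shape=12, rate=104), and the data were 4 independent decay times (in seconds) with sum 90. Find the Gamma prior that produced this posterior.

For an exponential likelihood with a Gamma(α, β) prior on the rate, n observations with total T give posterior Gamma(α+n, β+T).
So α = 12 − 4 = 8 and β = 104 − 90 = 14.

Gamma(shape=8, rate=14)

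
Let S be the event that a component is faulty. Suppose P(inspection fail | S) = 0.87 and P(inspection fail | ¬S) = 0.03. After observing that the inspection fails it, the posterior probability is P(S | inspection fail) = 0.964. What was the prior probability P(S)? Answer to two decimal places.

In odds form, posterior odds = prior odds × likelihood ratio, so prior odds = posterior odds ÷ LR.
Posterior odds = 0.964/(1−0.964) = 26.7778. LR = 0.87/0.03 = 29.0000.
Prior odds = 26.7778/29.0000 = 0.9234, so P(S) = 0.9234/(1+0.9234) ≈ 0.48.

P(S) = 0.48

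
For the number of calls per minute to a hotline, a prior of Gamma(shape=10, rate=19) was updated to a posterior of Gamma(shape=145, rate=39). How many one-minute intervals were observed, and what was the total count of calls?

A Gamma(α, β) prior (rate parametrization) on a Poisson rate with n observations summing to S gives posterior Gamma(α+S, β+n).
Matching: Σxᵢ = 145 − 10 = 135 and n = 39 − 19 = 20.

n = 20 one-minute intervals with total 135 calls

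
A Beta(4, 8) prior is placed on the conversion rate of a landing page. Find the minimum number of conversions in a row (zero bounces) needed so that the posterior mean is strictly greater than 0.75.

After k conversions and 0 bounces the posterior is Beta(4+k, 8), with mean (4+k)/(4+8+k).
Set (4+k)/(12+k) > 0.75 and solve: k > (0.75·12 − 4)/(1 − 0.75) = 20.000.
The smallest integer exceeding 20.000 is 21, and checking k=21: (25)/(33) = 0.7576 > 0.75.

k = 21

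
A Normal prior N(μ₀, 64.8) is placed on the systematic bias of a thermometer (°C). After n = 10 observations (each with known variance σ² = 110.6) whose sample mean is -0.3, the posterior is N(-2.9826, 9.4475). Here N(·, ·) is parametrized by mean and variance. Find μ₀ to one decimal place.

With known observation variance, the Normal–Normal posterior has precision τ_n = τ₀ + n/σ² and mean μ_n = (τ₀μ₀ + (n/σ²)x̄)/τ_n.
Here τ₀ = 1/64.8 = 0.015432 and τ_data = 10/110.6 = 0.090416, so τ_n = 0.105848.
Rearranging for μ₀: μ₀ = (μ_n·τ_n − τ_data·x̄)/τ₀ = (-2.9826·0.105848 − 0.090416·-0.3) / 0.015432 = -0.288577/0.015432 ≈ -18.7.

μ₀ = -18.7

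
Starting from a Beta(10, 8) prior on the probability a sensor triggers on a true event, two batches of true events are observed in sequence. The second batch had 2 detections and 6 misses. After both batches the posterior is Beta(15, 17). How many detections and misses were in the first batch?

Because Beta–binomial updating is additive in the counts, the combined data contributed (α_post−α_prior, β_post−β_prior) successes and failures.
Total across both batches: 15−10=5 detections, 17−8=9 misses.
Subtract the second batch: 5−2=3 detections and 9−6=3 misses.

3 detections and 3 misses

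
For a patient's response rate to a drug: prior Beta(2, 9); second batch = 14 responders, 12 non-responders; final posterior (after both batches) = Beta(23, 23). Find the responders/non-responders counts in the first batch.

Because Beta–binomial updating is additive in the counts, the combined data contributed (α_post−α_prior, β_post−β_prior) successes and failures.
Total across both batches: 23−2=21 responders, 23−9=14 non-responders.
Subtract the second batch: 21−14=7 responders and 14−12=2 non-responders.

7 responders and 2 non-responders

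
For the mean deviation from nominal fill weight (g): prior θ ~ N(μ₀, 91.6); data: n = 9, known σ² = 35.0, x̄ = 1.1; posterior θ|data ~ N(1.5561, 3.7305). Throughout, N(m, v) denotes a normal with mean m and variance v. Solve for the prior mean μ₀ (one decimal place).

With known observation variance, the Normal–Normal posterior has precision τ_n = τ₀ + n/σ² and mean μ_n = (τ₀μ₀ + (n/σ²)x̄)/τ_n.
Here τ₀ = 1/91.6 = 0.010917 and τ_data = 9/35.0 = 0.257143, so τ_n = 0.268060.
Rearranging for μ₀: μ₀ = (μ_n·τ_n − τ_data·x̄)/τ₀ = (1.5561·0.268060 − 0.257143·1.1) / 0.010917 = 0.134271/0.010917 ≈ 12.3.

μ₀ = 12.3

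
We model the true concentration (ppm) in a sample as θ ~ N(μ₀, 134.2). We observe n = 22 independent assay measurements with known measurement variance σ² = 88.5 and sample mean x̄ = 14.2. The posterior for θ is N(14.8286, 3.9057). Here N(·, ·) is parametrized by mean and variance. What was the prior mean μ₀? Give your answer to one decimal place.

μ₀ = 35.8

With known observation variance, the Normal–Normal posterior has precision τ_n = τ₀ + n/σ² and mean μ_n = (τ₀μ₀ + (n/σ²)x̄)/τ_n.
Here τ₀ = 1/134.2 = 0.007452 and τ_data = 22/88.5 = 0.248588, so τ_n = 0.256040.
Rearranging for μ₀: μ₀ = (μ_n·τ_n − τ_data·x̄)/τ₀ = (14.8286·0.256040 − 0.248588·14.2) / 0.007452 = 0.266765/0.007452 ≈ 35.8.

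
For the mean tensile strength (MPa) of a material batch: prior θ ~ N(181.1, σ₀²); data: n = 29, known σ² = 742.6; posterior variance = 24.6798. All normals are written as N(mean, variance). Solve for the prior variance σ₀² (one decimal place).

Posterior precision equals prior precision plus data precision: 1/σ_n² = 1/σ₀² + n/σ².
So 1/σ₀² = 1/24.6798 − 29/742.6 = 0.040519 − 0.039052 = 0.001467.
Hence σ₀² = 1/0.001467 ≈ 681.7.

σ₀² = 681.7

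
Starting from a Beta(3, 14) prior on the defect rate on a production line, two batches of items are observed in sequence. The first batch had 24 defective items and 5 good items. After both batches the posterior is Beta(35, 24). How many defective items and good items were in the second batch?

Because Beta–binomial updating is additive in the counts, the combined data contributed (α_post−α_prior, β_post−β_prior) successes and failures.
Total across both batches: 35−3=32 defective items, 24−14=10 good items.
Subtract the first batch: 32−24=8 defective items and 10−5=5 good items.

8 defective items and 5 good items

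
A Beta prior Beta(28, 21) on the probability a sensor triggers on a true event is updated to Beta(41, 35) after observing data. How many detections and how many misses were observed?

13 detections and 14 misses

Under Beta–binomial conjugacy the posterior parameters are (a+s, b+f).
Match parameters: s=41−28=13, f=35−21=14.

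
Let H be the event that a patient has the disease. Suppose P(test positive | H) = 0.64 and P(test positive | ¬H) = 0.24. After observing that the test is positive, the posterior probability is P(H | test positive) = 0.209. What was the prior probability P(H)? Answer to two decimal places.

P(H) = 0.09

In odds form, posterior odds = prior odds × likelihood ratio, so prior odds = posterior odds ÷ LR.
Posterior odds = 0.209/(1−0.209) = 0.2642. LR = 0.64/0.24 = 2.6667.
Prior odds = 0.2642/2.6667 = 0.0991, so P(H) = 0.0991/(1+0.0991) ≈ 0.09.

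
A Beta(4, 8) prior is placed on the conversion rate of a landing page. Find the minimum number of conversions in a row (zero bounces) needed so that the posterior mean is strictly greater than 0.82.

k = 33

After k conversions and 0 bounces the posterior is Beta(4+k, 8), with mean (4+k)/(4+8+k).
Set (4+k)/(12+k) > 0.82 and solve: k > (0.82·12 − 4)/(1 − 0.82) = 32.444.
The smallest integer exceeding 32.444 is 33, and checking k=33: (37)/(45) = 0.8222 > 0.82.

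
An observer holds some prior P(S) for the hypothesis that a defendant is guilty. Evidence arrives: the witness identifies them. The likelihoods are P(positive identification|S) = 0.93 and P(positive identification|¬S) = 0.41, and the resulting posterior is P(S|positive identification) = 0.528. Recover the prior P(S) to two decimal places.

In odds form, posterior odds = prior odds × likelihood ratio, so prior odds = posterior odds ÷ LR.
Posterior odds = 0.528/(1−0.528) = 1.1186. LR = 0.93/0.41 = 2.2683.
Prior odds = 1.1186/2.2683 = 0.4931, so P(S) = 0.4931/(1+0.4931) ≈ 0.33.

P(S) = 0.33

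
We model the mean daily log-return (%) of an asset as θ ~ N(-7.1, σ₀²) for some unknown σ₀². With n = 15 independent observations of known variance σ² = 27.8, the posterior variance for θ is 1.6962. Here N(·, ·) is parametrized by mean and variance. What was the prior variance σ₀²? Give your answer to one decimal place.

For the Normal–Normal model with known σ², precisions add: τ_n = τ₀ + n/σ².
So 1/σ₀² = 1/1.6962 − 15/27.8 = 0.589553 − 0.539568 = 0.049985.
Hence σ₀² = 1/0.049985 ≈ 20.0.

σ₀² = 20.0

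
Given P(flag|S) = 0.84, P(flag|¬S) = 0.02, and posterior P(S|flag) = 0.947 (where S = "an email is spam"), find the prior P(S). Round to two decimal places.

P(S) = 0.30

In odds form, posterior odds = prior odds × likelihood ratio, so prior odds = posterior odds ÷ LR.
Posterior odds = 0.947/(1−0.947) = 17.8679. LR = 0.84/0.02 = 42.0000.
Prior odds = 17.8679/42.0000 = 0.4254, so P(S) = 0.4254/(1+0.4254) ≈ 0.30.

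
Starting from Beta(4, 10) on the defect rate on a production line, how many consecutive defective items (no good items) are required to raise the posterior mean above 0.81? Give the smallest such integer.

k = 39

After k defective items and 0 good items the posterior is Beta(4+k, 10), with mean (4+k)/(4+10+k).
Set (4+k)/(14+k) > 0.81 and solve: k > (0.81·14 − 4)/(1 − 0.81) = 38.632.
The smallest integer exceeding 38.632 is 39, and checking k=39: (43)/(53) = 0.8113 > 0.81.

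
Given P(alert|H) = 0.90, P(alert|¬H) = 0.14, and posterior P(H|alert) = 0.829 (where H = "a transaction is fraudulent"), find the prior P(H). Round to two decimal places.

In odds form, posterior odds = prior odds × likelihood ratio, so prior odds = posterior odds ÷ LR.
Posterior odds = 0.829/(1−0.829) = 4.8480. LR = 0.90/0.14 = 6.4286.
Prior odds = 4.8480/6.4286 = 0.7541, so P(H) = 0.7541/(1+0.7541) ≈ 0.43.

P(H) = 0.43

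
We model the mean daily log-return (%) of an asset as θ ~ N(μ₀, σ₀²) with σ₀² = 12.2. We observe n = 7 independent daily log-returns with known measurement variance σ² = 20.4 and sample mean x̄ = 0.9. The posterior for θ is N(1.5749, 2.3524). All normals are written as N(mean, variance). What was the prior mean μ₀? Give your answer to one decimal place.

With known observation variance, the Normal–Normal posterior has precision τ_n = τ₀ + n/σ² and mean μ_n = (τ₀μ₀ + (n/σ²)x̄)/τ_n.
Here τ₀ = 1/12.2 = 0.081967 and τ_data = 7/20.4 = 0.343137, so τ_n = 0.425104.
Rearranging for μ₀: μ₀ = (μ_n·τ_n − τ_data·x̄)/τ₀ = (1.5749·0.425104 − 0.343137·0.9) / 0.081967 = 0.360673/0.081967 ≈ 4.4.

μ₀ = 4.4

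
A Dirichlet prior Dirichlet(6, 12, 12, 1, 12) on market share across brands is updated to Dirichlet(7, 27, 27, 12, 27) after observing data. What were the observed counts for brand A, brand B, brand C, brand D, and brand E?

For a Dirichlet(α) prior with multinomial counts c, the posterior is Dirichlet(α + c) componentwise.
Counts are posterior − prior componentwise: 7−6=1, 27−12=15, 27−12=15, 12−1=11, 27−12=15.

counts (1, 15, 15, 11, 15)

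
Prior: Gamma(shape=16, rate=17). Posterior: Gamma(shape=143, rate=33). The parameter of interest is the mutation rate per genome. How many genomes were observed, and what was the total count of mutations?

Gamma–Poisson conjugacy: posterior shape = α + Σxᵢ, posterior rate = β + n.
Matching: Σxᵢ = 143 − 16 = 127 and n = 33 − 17 = 16.

n = 16 genomes with total 127 mutations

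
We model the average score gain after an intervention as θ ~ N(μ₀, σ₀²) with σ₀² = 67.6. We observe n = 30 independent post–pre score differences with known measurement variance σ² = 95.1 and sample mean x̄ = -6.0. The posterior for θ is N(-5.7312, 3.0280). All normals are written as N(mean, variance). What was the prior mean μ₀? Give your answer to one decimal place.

μ₀ = 0.0

The posterior mean is a precision-weighted average: μ_n = (τ₀μ₀ + τ_data·x̄)/(τ₀+τ_data), with τ₀=1/σ₀² and τ_data=n/σ².
Here τ₀ = 1/67.6 = 0.014793 and τ_data = 30/95.1 = 0.315457, so τ_n = 0.330250.
Rearranging for μ₀: μ₀ = (μ_n·τ_n − τ_data·x̄)/τ₀ = (-5.7312·0.330250 − 0.315457·-6.0) / 0.014793 = 0.000013/0.014793 ≈ 0.0.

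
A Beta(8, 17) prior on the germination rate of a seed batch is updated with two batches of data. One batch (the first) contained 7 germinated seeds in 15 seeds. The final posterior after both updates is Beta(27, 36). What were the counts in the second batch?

Because Beta–binomial updating is additive in the counts, the combined data contributed (α_post−α_prior, β_post−β_prior) successes and failures.
Total across both batches: 27−8=19 germinated seeds, 36−17=19 non-germinating seeds.
Subtract the first batch: 19−7=12 germinated seeds and 19−8=11 non-germinating seeds.

12 germinated seeds and 11 non-germinating seeds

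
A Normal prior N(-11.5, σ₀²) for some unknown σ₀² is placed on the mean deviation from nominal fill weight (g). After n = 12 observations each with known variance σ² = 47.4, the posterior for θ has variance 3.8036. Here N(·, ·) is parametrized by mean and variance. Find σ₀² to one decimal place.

σ₀² = 102.6

For the Normal–Normal model with known σ², precisions add: τ_n = τ₀ + n/σ².
So 1/σ₀² = 1/3.8036 − 12/47.4 = 0.262909 − 0.253165 = 0.009744.
Hence σ₀² = 1/0.009744 ≈ 102.6.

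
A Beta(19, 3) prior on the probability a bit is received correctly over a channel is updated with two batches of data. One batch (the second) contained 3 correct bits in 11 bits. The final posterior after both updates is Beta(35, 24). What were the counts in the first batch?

13 correct bits and 13 errors

Sequential conjugate updates are equivalent to a single update on the pooled data, so total successes = posterior α − prior α and total failures = posterior β − prior β.
Total across both batches: 35−19=16 correct bits, 24−3=21 errors.
Subtract the second batch: 16−3=13 correct bits and 21−8=13 errors.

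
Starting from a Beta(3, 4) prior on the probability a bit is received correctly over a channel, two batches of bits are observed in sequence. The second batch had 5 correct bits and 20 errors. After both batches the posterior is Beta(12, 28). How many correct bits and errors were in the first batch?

4 correct bits and 4 errors

Sequential conjugate updates are equivalent to a single update on the pooled data, so total successes = posterior α − prior α and total failures = posterior β − prior β.
Total across both batches: 12−3=9 correct bits, 28−4=24 errors.
Subtract the second batch: 9−5=4 correct bits and 24−20=4 errors.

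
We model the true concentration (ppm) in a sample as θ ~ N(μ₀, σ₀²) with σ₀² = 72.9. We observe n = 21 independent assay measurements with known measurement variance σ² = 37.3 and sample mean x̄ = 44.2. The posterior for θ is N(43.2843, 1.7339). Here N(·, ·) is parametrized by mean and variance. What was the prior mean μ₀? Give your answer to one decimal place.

With known observation variance, the Normal–Normal posterior has precision τ_n = τ₀ + n/σ² and mean μ_n = (τ₀μ₀ + (n/σ²)x̄)/τ_n.
Here τ₀ = 1/72.9 = 0.013717 and τ_data = 21/37.3 = 0.563003, so τ_n = 0.576720.
Rearranging for μ₀: μ₀ = (μ_n·τ_n − τ_data·x̄)/τ₀ = (43.2843·0.576720 − 0.563003·44.2) / 0.013717 = 0.078189/0.013717 ≈ 5.7.

μ₀ = 5.7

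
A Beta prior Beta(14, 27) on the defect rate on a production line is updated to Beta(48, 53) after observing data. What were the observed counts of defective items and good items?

34 defective items and 26 good items

A Beta(a, b) prior with s successes and f failures in binomial data gives a Beta(a+s, b+f) posterior.
So s = 48 − 14 = 34 and f = 53 − 27 = 26.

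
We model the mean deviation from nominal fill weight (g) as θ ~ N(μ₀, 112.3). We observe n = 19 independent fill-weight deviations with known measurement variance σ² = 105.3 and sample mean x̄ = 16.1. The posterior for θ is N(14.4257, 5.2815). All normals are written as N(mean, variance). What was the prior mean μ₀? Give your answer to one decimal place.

μ₀ = -19.5

The posterior mean is a precision-weighted average: μ_n = (τ₀μ₀ + τ_data·x̄)/(τ₀+τ_data), with τ₀=1/σ₀² and τ_data=n/σ².
Here τ₀ = 1/112.3 = 0.008905 and τ_data = 19/105.3 = 0.180437, so τ_n = 0.189342.
Rearranging for μ₀: μ₀ = (μ_n·τ_n − τ_data·x̄)/τ₀ = (14.4257·0.189342 − 0.180437·16.1) / 0.008905 = -0.173645/0.008905 ≈ -19.5.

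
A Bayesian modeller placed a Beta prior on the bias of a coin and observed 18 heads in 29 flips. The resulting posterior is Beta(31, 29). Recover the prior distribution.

Beta(13, 18)

Beta is conjugate to the binomial likelihood: posterior = Beta(α+s, β+f).
Subtract the data counts: 31−18=13, 29−11=18.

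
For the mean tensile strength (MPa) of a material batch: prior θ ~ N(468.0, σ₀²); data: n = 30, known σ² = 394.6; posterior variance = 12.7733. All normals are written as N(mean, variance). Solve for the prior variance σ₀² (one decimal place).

Posterior precision equals prior precision plus data precision: 1/σ_n² = 1/σ₀² + n/σ².
So 1/σ₀² = 1/12.7733 − 30/394.6 = 0.078288 − 0.076026 = 0.002262.
Hence σ₀² = 1/0.002262 ≈ 442.1.

σ₀² = 442.1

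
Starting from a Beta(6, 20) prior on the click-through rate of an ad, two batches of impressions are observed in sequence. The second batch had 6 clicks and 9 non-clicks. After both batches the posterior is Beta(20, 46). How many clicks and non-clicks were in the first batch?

Sequential conjugate updates are equivalent to a single update on the pooled data, so total successes = posterior α − prior α and total failures = posterior β − prior β.
Total across both batches: 20−6=14 clicks, 46−20=26 non-clicks.
Subtract the second batch: 14−6=8 clicks and 26−9=17 non-clicks.

8 clicks and 17 non-clicks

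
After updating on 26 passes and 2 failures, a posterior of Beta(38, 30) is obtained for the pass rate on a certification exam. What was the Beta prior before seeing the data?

Beta(12, 28)

Beta is conjugate to the binomial likelihood: posterior = Beta(α+s, β+f).
Subtract the data counts: 38−26=12, 30−2=28.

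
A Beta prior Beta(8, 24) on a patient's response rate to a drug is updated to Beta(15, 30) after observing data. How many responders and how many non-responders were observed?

Beta is conjugate to the binomial likelihood: posterior = Beta(a+s, b+f).
So s = 15 − 8 = 7 and f = 30 − 24 = 6.

7 responders and 6 non-responders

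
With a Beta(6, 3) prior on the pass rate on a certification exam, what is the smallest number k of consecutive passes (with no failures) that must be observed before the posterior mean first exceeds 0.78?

After k passes and 0 failures the posterior is Beta(6+k, 3), with mean (6+k)/(6+3+k).
Set (6+k)/(9+k) > 0.78 and solve: k > (0.78·9 − 6)/(1 − 0.78) = 4.636.
The smallest integer exceeding 4.636 is 5, and checking k=5: (11)/(14) = 0.7857 > 0.78.

k = 5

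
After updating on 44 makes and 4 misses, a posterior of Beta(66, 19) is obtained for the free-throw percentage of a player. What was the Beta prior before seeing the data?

Beta(22, 15)

A Beta(α, β) prior with s successes and f failures in binomial data gives a Beta(α+s, β+f) posterior.
Subtract the data counts: 66−44=22, 19−4=15.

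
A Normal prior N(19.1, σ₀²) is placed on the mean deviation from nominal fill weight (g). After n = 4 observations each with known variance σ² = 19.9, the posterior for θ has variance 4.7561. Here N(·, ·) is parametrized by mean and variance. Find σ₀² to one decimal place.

For the Normal–Normal model with known σ², precisions add: τ_n = τ₀ + n/σ².
So 1/σ₀² = 1/4.7561 − 4/19.9 = 0.210256 − 0.201005 = 0.009251.
Hence σ₀² = 1/0.009251 ≈ 108.1.

σ₀² = 108.1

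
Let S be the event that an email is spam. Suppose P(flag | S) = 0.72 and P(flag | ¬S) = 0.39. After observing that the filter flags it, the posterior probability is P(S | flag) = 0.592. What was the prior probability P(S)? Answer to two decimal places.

In odds form, posterior odds = prior odds × likelihood ratio, so prior odds = posterior odds ÷ LR.
Posterior odds = 0.592/(1−0.592) = 1.4510. LR = 0.72/0.39 = 1.8462.
Prior odds = 1.4510/1.8462 = 0.7859, so P(S) = 0.7859/(1+0.7859) ≈ 0.44.

P(S) = 0.44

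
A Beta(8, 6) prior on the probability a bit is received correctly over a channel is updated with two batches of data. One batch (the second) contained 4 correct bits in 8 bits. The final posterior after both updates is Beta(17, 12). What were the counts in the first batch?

5 correct bits and 2 errors

Because Beta–binomial updating is additive in the counts, the combined data contributed (α_post−α_prior, β_post−β_prior) successes and failures.
Total across both batches: 17−8=9 correct bits, 12−6=6 errors.
Subtract the second batch: 9−4=5 correct bits and 6−4=2 errors.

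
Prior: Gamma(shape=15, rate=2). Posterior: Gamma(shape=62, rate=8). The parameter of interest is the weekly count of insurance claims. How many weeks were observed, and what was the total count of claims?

n = 6 weeks with total 47 claims

A Gamma(α, β) prior (rate parametrization) on a Poisson rate with n observations summing to S gives posterior Gamma(α+S, β+n).
Matching: Σxᵢ = 62 − 15 = 47 and n = 8 − 2 = 6.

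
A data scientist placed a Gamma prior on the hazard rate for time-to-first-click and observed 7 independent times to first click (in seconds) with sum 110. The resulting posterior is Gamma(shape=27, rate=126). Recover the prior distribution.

For an exponential likelihood with a Gamma(α, β) prior on the rate, n observations with total T give posterior Gamma(α+n, β+T).
So α = 27 − 7 = 20 and β = 126 − 110 = 16.

Gamma(shape=20, rate=16)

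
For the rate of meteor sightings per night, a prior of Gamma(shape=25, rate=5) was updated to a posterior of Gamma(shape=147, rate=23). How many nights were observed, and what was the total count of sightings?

A Gamma(α, β) prior (rate parametrization) on a Poisson rate with n observations summing to S gives posterior Gamma(α+S, β+n).
Matching: Σxᵢ = 147 − 25 = 122 and n = 23 − 5 = 18.

n = 18 nights with total 122 sightings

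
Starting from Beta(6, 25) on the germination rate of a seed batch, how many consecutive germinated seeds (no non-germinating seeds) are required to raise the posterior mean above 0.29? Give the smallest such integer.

k = 5

After k germinated seeds and 0 non-germinating seeds the posterior is Beta(6+k, 25), with mean (6+k)/(6+25+k).
Set (6+k)/(31+k) > 0.29 and solve: k > (0.29·31 − 6)/(1 − 0.29) = 4.211.
The smallest integer exceeding 4.211 is 5.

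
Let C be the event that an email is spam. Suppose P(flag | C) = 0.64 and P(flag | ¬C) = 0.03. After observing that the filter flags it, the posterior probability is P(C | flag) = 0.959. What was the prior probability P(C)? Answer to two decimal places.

P(C) = 0.52

In odds form, posterior odds = prior odds × likelihood ratio, so prior odds = posterior odds ÷ LR.
Posterior odds = 0.959/(1−0.959) = 23.3902. LR = 0.64/0.03 = 21.3333.
Prior odds = 23.3902/21.3333 = 1.0964, so P(C) = 1.0964/(1+1.0964) ≈ 0.52.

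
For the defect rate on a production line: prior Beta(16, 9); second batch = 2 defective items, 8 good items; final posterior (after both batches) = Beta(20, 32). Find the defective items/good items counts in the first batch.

Sequential conjugate updates are equivalent to a single update on the pooled data, so total successes = posterior α − prior α and total failures = posterior β − prior β.
Total across both batches: 20−16=4 defective items, 32−9=23 good items.
Subtract the second batch: 4−2=2 defective items and 23−8=15 good items.

2 defective items and 15 good items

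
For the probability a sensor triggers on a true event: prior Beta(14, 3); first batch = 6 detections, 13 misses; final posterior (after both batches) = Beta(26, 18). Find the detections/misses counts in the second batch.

6 detections and 2 misses

Because Beta–binomial updating is additive in the counts, the combined data contributed (α_post−α_prior, β_post−β_prior) successes and failures.
Total across both batches: 26−14=12 detections, 18−3=15 misses.
Subtract the first batch: 12−6=6 detections and 15−13=2 misses.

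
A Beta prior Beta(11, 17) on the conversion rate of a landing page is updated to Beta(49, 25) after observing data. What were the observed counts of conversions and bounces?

Beta is conjugate to the binomial likelihood: posterior = Beta(a+s, b+f).
Match parameters: s=49−11=38, f=25−17=8.

38 conversions and 8 bounces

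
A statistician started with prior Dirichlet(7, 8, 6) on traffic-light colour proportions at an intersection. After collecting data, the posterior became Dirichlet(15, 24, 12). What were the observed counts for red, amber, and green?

counts (8, 16, 6)

For a Dirichlet(α) prior with multinomial counts c, the posterior is Dirichlet(α + c) componentwise.
Counts are posterior − prior componentwise: 15−7=8, 24−8=16, 12−6=6.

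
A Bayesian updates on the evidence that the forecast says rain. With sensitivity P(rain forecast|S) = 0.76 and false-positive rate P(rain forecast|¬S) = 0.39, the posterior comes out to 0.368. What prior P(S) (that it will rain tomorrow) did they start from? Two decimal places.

In odds form, posterior odds = prior odds × likelihood ratio, so prior odds = posterior odds ÷ LR.
Posterior odds = 0.368/(1−0.368) = 0.5823. LR = 0.76/0.39 = 1.9487.
Prior odds = 0.5823/1.9487 = 0.2988, so P(S) = 0.2988/(1+0.2988) ≈ 0.23.

P(S) = 0.23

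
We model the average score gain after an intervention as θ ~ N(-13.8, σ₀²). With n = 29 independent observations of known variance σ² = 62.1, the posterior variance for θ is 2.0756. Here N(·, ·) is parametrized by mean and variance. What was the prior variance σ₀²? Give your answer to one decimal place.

σ₀² = 67.6

Posterior precision equals prior precision plus data precision: 1/σ_n² = 1/σ₀² + n/σ².
So 1/σ₀² = 1/2.0756 − 29/62.1 = 0.481788 − 0.466989 = 0.014799.
Hence σ₀² = 1/0.014799 ≈ 67.6.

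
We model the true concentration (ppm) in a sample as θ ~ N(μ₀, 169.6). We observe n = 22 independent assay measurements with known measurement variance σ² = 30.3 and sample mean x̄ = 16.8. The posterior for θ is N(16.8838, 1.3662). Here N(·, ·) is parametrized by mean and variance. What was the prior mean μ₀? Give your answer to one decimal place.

μ₀ = 27.2

The posterior mean is a precision-weighted average: μ_n = (τ₀μ₀ + τ_data·x̄)/(τ₀+τ_data), with τ₀=1/σ₀² and τ_data=n/σ².
Here τ₀ = 1/169.6 = 0.005896 and τ_data = 22/30.3 = 0.726073, so τ_n = 0.731969.
Rearranging for μ₀: μ₀ = (μ_n·τ_n − τ_data·x̄)/τ₀ = (16.8838·0.731969 − 0.726073·16.8) / 0.005896 = 0.160392/0.005896 ≈ 27.2.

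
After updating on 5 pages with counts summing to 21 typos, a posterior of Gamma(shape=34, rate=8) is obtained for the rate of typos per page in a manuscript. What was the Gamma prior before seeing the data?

A Gamma(α, β) prior (rate parametrization) on a Poisson rate with n observations summing to S gives posterior Gamma(α+S, β+n).
So α = 34 − 21 = 13 and β = 8 − 5 = 3.

Gamma(shape=13, rate=3)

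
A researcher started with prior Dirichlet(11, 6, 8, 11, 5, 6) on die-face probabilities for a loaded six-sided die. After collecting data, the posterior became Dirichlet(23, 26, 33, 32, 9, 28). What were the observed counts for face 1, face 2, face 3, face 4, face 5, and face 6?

counts (12, 20, 25, 21, 4, 22)

For a Dirichlet(α) prior with multinomial counts c, the posterior is Dirichlet(α + c) componentwise.
Counts are posterior − prior componentwise: 23−11=12, 26−6=20, 33−8=25, 32−11=21, 9−5=4, 28−6=22.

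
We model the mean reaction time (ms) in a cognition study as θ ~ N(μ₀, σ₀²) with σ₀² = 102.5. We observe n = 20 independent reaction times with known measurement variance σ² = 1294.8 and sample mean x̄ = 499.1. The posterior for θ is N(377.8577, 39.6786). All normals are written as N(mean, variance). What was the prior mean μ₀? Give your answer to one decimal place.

With known observation variance, the Normal–Normal posterior has precision τ_n = τ₀ + n/σ² and mean μ_n = (τ₀μ₀ + (n/σ²)x̄)/τ_n.
Here τ₀ = 1/102.5 = 0.009756 and τ_data = 20/1294.8 = 0.015446, so τ_n = 0.025202.
Rearranging for μ₀: μ₀ = (μ_n·τ_n − τ_data·x̄)/τ₀ = (377.8577·0.025202 − 0.015446·499.1) / 0.009756 = 1.813671/0.009756 ≈ 185.9.

μ₀ = 185.9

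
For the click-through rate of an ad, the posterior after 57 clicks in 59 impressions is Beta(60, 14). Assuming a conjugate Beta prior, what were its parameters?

Beta is conjugate to the binomial likelihood: posterior = Beta(a+s, b+f).
Subtract the data counts: 60−57=3, 14−2=12.

Beta(3, 12)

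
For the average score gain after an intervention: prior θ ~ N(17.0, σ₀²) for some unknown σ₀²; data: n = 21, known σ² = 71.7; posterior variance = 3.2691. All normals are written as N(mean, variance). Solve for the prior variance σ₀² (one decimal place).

σ₀² = 76.9

For the Normal–Normal model with known σ², precisions add: τ_n = τ₀ + n/σ².
So 1/σ₀² = 1/3.2691 − 21/71.7 = 0.305895 − 0.292887 = 0.013008.
Hence σ₀² = 1/0.013008 ≈ 76.9.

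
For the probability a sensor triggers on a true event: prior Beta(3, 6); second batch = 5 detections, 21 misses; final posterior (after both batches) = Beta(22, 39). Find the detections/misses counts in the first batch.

14 detections and 12 misses

Sequential conjugate updates are equivalent to a single update on the pooled data, so total successes = posterior α − prior α and total failures = posterior β − prior β.
Total across both batches: 22−3=19 detections, 39−6=33 misses.
Subtract the second batch: 19−5=14 detections and 33−21=12 misses.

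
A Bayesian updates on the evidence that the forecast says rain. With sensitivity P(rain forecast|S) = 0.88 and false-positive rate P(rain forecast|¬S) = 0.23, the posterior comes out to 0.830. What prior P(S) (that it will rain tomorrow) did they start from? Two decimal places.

P(S) = 0.56

In odds form, posterior odds = prior odds × likelihood ratio, so prior odds = posterior odds ÷ LR.
Posterior odds = 0.830/(1−0.830) = 4.8824. LR = 0.88/0.23 = 3.8261.
Prior odds = 4.8824/3.8261 = 1.2761, so P(S) = 1.2761/(1+1.2761) ≈ 0.56.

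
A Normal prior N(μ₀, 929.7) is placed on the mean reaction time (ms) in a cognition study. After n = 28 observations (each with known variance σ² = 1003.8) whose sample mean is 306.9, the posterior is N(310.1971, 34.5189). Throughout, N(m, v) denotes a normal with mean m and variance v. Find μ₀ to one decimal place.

With known observation variance, the Normal–Normal posterior has precision τ_n = τ₀ + n/σ² and mean μ_n = (τ₀μ₀ + (n/σ²)x̄)/τ_n.
Here τ₀ = 1/929.7 = 0.001076 and τ_data = 28/1003.8 = 0.027894, so τ_n = 0.028970.
Rearranging for μ₀: μ₀ = (μ_n·τ_n − τ_data·x̄)/τ₀ = (310.1971·0.028970 − 0.027894·306.9) / 0.001076 = 0.425741/0.001076 ≈ 395.7.

μ₀ = 395.7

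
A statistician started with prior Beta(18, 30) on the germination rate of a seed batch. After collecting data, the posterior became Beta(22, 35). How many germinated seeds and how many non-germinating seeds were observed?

4 germinated seeds and 5 non-germinating seeds

Under Beta–binomial conjugacy the posterior parameters are (a+s, b+f).
Match parameters: s=22−18=4, f=35−30=5.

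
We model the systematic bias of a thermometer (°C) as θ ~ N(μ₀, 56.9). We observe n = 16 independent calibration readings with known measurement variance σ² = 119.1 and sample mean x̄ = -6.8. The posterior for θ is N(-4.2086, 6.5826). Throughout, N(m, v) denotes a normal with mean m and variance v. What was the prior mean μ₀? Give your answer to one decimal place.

μ₀ = 15.6

With known observation variance, the Normal–Normal posterior has precision τ_n = τ₀ + n/σ² and mean μ_n = (τ₀μ₀ + (n/σ²)x̄)/τ_n.
Here τ₀ = 1/56.9 = 0.017575 and τ_data = 16/119.1 = 0.134341, so τ_n = 0.151916.
Rearranging for μ₀: μ₀ = (μ_n·τ_n − τ_data·x̄)/τ₀ = (-4.2086·0.151916 − 0.134341·-6.8) / 0.017575 = 0.274165/0.017575 ≈ 15.6.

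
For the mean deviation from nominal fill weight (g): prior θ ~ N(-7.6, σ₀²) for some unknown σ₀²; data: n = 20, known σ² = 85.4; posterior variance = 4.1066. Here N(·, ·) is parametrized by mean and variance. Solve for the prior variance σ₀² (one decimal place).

σ₀² = 107.3

For the Normal–Normal model with known σ², precisions add: τ_n = τ₀ + n/σ².
So 1/σ₀² = 1/4.1066 − 20/85.4 = 0.243510 − 0.234192 = 0.009318.
Hence σ₀² = 1/0.009318 ≈ 107.3.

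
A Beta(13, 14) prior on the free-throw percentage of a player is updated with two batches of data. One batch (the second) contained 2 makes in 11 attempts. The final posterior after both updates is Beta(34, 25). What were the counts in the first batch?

19 makes and 2 misses

Sequential conjugate updates are equivalent to a single update on the pooled data, so total successes = posterior α − prior α and total failures = posterior β − prior β.
Total across both batches: 34−13=21 makes, 25−14=11 misses.
Subtract the second batch: 21−2=19 makes and 11−9=2 misses.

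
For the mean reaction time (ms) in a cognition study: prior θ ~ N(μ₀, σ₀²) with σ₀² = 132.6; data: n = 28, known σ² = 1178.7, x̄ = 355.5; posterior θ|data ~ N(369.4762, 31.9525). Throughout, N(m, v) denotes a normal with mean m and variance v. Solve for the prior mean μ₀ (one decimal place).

With known observation variance, the Normal–Normal posterior has precision τ_n = τ₀ + n/σ² and mean μ_n = (τ₀μ₀ + (n/σ²)x̄)/τ_n.
Here τ₀ = 1/132.6 = 0.007541 and τ_data = 28/1178.7 = 0.023755, so τ_n = 0.031296.
Rearranging for μ₀: μ₀ = (μ_n·τ_n − τ_data·x̄)/τ₀ = (369.4762·0.031296 − 0.023755·355.5) / 0.007541 = 3.118225/0.007541 ≈ 413.5.

μ₀ = 413.5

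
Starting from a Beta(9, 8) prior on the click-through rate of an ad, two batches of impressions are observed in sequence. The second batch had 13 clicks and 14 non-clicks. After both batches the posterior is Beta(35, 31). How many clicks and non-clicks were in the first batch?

13 clicks and 9 non-clicks

Because Beta–binomial updating is additive in the counts, the combined data contributed (α_post−α_prior, β_post−β_prior) successes and failures.
Total across both batches: 35−9=26 clicks, 31−8=23 non-clicks.
Subtract the second batch: 26−13=13 clicks and 23−14=9 non-clicks.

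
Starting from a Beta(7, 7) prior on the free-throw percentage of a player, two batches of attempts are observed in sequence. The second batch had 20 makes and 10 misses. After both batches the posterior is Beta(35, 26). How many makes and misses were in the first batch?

Sequential conjugate updates are equivalent to a single update on the pooled data, so total successes = posterior α − prior α and total failures = posterior β − prior β.
Total across both batches: 35−7=28 makes, 26−7=19 misses.
Subtract the second batch: 28−20=8 makes and 19−10=9 misses.

8 makes and 9 misses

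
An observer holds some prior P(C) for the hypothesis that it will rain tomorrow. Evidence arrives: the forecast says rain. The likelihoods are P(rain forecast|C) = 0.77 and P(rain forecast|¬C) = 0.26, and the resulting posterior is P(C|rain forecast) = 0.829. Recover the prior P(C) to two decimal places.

P(C) = 0.62

In odds form, posterior odds = prior odds × likelihood ratio, so prior odds = posterior odds ÷ LR.
Posterior odds = 0.829/(1−0.829) = 4.8480. LR = 0.77/0.26 = 2.9615.
Prior odds = 4.8480/2.9615 = 1.6370, so P(C) = 1.6370/(1+1.6370) ≈ 0.62.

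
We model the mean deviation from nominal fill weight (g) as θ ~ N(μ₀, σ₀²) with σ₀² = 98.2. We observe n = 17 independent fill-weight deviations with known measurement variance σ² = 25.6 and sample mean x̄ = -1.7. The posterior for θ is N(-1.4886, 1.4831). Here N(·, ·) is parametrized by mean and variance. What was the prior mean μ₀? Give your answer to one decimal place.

μ₀ = 12.3

The posterior mean is a precision-weighted average: μ_n = (τ₀μ₀ + τ_data·x̄)/(τ₀+τ_data), with τ₀=1/σ₀² and τ_data=n/σ².
Here τ₀ = 1/98.2 = 0.010183 and τ_data = 17/25.6 = 0.664062, so τ_n = 0.674245.
Rearranging for μ₀: μ₀ = (μ_n·τ_n − τ_data·x̄)/τ₀ = (-1.4886·0.674245 − 0.664062·-1.7) / 0.010183 = 0.125224/0.010183 ≈ 12.3.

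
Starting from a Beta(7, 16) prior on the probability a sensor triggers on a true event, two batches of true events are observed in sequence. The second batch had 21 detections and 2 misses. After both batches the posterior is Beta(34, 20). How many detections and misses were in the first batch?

6 detections and 2 misses

Sequential conjugate updates are equivalent to a single update on the pooled data, so total successes = posterior α − prior α and total failures = posterior β − prior β.
Total across both batches: 34−7=27 detections, 20−16=4 misses.
Subtract the second batch: 27−21=6 detections and 4−2=2 misses.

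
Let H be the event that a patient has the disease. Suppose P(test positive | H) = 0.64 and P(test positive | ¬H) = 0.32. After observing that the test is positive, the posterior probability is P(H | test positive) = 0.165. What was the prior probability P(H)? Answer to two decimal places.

In odds form, posterior odds = prior odds × likelihood ratio, so prior odds = posterior odds ÷ LR.
Posterior odds = 0.165/(1−0.165) = 0.1976. LR = 0.64/0.32 = 2.0000.
Prior odds = 0.1976/2.0000 = 0.0988, so P(H) = 0.0988/(1+0.0988) ≈ 0.09.

P(H) = 0.09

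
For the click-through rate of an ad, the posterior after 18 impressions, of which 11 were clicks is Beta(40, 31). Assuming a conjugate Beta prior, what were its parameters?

Beta is conjugate to the binomial likelihood: posterior = Beta(a+s, b+f).
Subtract the data counts: 40−11=29, 31−7=24.

Beta(29, 24)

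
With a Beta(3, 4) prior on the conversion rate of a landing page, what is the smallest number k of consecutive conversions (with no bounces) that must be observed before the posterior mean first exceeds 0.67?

k = 6

After k conversions and 0 bounces the posterior is Beta(3+k, 4), with mean (3+k)/(3+4+k).
Set (3+k)/(7+k) > 0.67 and solve: k > (0.67·7 − 3)/(1 − 0.67) = 5.121.
The smallest integer exceeding 5.121 is 6, and checking k=6: (9)/(13) = 0.6923 > 0.67.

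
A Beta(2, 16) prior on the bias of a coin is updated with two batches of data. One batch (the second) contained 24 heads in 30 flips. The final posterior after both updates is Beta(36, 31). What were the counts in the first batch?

10 heads and 9 tails

Sequential conjugate updates are equivalent to a single update on the pooled data, so total successes = posterior α − prior α and total failures = posterior β − prior β.
Total across both batches: 36−2=34 heads, 31−16=15 tails.
Subtract the second batch: 34−24=10 heads and 15−6=9 tails.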